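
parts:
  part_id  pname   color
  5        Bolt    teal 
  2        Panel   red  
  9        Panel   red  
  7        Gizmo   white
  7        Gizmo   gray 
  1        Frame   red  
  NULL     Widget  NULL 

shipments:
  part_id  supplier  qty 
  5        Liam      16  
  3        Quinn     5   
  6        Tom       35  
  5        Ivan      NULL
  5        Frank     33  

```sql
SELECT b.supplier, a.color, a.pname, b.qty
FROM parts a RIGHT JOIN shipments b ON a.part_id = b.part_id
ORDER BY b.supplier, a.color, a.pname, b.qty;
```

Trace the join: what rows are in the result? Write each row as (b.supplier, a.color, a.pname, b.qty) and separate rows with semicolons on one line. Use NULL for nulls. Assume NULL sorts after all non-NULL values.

RIGHT JOIN keeps every row from `shipments`; unmatched rows get NULL for `parts`'s columns.
Matching on a.part_id = b.part_id. A NULL in a compared column never satisfies the condition.
Matched pairs: 3; unmatched b rows kept: 2.

(Frank, teal, Bolt, 33); (Ivan, teal, Bolt, NULL); (Liam, teal, Bolt, 16); (Quinn, NULL, NULL, 5); (Tom, NULL, NULL, 35)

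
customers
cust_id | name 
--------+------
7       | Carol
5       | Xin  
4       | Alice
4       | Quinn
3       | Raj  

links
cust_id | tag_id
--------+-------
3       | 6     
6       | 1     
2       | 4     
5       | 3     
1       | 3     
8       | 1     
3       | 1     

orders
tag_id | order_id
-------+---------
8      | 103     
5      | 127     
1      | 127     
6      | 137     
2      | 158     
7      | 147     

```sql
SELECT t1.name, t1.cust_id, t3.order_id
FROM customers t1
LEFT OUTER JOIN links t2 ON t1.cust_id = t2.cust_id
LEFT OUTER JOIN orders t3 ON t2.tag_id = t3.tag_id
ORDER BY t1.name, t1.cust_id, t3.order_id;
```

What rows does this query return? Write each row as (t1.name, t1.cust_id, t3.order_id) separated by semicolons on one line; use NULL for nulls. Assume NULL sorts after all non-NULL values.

(Alice, 4, NULL); (Carol, 7, NULL); (Quinn, 4, NULL); (Raj, 3, 127); (Raj, 3, 137); (Xin, 5, NULL)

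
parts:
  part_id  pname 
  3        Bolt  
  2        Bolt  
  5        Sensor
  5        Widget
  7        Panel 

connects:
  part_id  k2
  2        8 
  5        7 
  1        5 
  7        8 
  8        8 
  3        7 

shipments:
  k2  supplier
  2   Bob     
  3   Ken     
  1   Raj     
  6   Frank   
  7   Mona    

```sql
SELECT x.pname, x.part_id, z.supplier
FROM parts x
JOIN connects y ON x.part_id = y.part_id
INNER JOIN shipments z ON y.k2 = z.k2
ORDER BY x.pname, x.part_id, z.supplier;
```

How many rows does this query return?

Step 1 — x INNER JOIN y on part_id → 5 row(s).
Then INNER JOIN `shipments z` on k2: keep only rows whose y.k2 appears in z.
Result: 3 row(s).

3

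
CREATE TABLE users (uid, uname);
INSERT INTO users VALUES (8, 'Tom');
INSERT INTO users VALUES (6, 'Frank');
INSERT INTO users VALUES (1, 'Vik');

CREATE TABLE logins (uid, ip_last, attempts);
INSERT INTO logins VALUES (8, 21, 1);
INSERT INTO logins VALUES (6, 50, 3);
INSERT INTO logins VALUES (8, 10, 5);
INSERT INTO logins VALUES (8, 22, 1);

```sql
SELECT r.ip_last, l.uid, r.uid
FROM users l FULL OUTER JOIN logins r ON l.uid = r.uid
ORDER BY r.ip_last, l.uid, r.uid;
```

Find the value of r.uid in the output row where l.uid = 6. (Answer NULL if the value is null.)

FULL OUTER JOIN keeps every row from both sides; unmatched rows get NULL for the other side's columns.
Matching on l.uid = r.uid.
- uid=8: 3 matching r row(s), so 3 row(s) emitted.
- uid=6: 1 matching r row(s), so 1 row(s) emitted.
- uid=1: no r row matches, row kept with r columns NULL.

6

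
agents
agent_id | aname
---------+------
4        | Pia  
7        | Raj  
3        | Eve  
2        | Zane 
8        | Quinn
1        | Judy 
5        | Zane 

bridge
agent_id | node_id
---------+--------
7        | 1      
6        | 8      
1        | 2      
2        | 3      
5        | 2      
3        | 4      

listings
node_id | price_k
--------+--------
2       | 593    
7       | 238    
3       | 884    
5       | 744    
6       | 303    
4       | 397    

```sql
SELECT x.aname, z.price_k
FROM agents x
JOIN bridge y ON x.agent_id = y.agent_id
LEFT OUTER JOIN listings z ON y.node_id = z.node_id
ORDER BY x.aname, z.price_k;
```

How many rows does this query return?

5

Evaluate left to right. First `agents x INNER JOIN bridge y` on agent_id: 5 row(s).
Then LEFT JOIN `listings z` on node_id: each of those 5 rows is kept; rows whose y.node_id has no match in z get NULL for z's columns.
Result: 5 row(s).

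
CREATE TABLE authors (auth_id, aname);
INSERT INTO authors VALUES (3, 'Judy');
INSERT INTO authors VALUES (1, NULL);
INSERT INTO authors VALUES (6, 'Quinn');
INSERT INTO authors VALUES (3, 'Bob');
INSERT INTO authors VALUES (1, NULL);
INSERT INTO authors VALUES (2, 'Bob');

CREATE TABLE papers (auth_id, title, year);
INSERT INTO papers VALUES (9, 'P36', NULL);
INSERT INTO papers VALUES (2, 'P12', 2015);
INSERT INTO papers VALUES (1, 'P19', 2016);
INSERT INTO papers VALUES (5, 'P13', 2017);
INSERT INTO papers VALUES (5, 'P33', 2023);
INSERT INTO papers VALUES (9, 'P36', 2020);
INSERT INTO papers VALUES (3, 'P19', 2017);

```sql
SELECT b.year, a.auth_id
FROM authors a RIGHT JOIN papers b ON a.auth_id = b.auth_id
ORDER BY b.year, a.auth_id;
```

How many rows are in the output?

9

RIGHT JOIN keeps every row from `papers`; unmatched rows get NULL for `authors`'s columns.
Matching on a.auth_id = b.auth_id.
Matched pairs: 5; unmatched b rows kept: 4.
Total: 5 matched + 4 padded = 9 rows.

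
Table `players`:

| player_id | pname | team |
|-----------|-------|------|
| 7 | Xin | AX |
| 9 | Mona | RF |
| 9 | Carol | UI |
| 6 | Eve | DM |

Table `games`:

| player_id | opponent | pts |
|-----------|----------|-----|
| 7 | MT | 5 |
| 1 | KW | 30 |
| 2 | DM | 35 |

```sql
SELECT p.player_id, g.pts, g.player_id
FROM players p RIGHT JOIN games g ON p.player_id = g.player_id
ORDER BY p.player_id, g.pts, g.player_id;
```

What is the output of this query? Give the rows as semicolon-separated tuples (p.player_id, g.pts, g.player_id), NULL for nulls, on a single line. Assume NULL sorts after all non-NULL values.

(7, 5, 7); (NULL, 30, 1); (NULL, 35, 2)

RIGHT JOIN keeps every row from `games`; unmatched rows get NULL for `players`'s columns.
Matching on p.player_id = g.player_id.
Matched pairs: 1; unmatched g rows kept: 2.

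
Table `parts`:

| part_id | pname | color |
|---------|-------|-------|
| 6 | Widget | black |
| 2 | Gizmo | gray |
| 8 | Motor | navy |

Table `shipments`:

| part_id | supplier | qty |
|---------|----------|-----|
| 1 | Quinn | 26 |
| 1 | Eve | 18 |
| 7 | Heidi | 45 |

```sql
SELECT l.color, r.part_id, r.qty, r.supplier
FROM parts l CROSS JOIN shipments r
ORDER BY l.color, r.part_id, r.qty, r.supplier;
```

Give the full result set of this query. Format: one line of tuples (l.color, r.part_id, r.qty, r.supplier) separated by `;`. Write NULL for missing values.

(black, 1, 18, Eve); (black, 1, 26, Quinn); (black, 7, 45, Heidi); (gray, 1, 18, Eve); (gray, 1, 26, Quinn); (gray, 7, 45, Heidi); (navy, 1, 18, Eve); (navy, 1, 26, Quinn); (navy, 7, 45, Heidi)

CROSS JOIN pairs every row of `parts` with every row of `shipments`: 3 × 3 = 9 rows.
After projecting and ordering:
l.color | r.part_id | r.qty | r.supplier
black | 1 | 18 | Eve
black | 1 | 26 | Quinn
black | 7 | 45 | Heidi
gray | 1 | 18 | Eve
gray | 1 | 26 | Quinn
gray | 7 | 45 | Heidi
navy | 1 | 18 | Eve
navy | 1 | 26 | Quinn
navy | 7 | 45 | Heidi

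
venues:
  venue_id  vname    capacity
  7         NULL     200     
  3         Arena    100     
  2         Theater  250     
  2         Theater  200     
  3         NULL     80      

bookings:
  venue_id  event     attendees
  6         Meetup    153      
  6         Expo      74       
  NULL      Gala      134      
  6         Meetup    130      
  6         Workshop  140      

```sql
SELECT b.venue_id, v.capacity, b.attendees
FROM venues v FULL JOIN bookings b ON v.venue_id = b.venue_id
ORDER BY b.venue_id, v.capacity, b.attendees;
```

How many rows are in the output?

10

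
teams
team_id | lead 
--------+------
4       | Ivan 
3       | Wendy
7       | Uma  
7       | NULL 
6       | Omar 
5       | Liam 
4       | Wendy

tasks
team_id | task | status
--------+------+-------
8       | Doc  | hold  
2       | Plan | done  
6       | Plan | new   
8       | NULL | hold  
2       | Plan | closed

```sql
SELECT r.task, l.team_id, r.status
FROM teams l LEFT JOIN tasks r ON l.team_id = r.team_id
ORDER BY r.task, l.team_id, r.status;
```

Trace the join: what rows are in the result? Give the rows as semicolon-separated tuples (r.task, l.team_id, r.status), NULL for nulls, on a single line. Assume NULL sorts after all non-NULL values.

LEFT JOIN keeps every row from `teams`; unmatched rows get NULL for `tasks`'s columns.
Matching on l.team_id = r.team_id.
Matched pairs: 1; unmatched l rows kept: 6.

(Plan, 6, new); (NULL, 3, NULL); (NULL, 4, NULL); (NULL, 4, NULL); (NULL, 5, NULL); (NULL, 7, NULL); (NULL, 7, NULL)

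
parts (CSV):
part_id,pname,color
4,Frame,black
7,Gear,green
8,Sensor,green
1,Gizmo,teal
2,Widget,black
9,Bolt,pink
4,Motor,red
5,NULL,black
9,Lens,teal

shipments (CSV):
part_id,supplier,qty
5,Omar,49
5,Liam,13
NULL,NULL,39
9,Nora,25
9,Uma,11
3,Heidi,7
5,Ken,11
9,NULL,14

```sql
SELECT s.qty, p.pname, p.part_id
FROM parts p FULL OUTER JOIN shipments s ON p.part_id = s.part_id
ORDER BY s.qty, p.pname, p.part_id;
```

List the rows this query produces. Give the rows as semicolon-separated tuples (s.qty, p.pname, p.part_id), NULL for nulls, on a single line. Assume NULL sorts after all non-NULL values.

FULL OUTER JOIN keeps every row from both sides; unmatched rows get NULL for the other side's columns.
Matching on p.part_id = s.part_id. A NULL in a compared column never satisfies the condition.
Matched pairs: 9; unmatched p rows kept: 6; unmatched s rows kept: 2.

(7, NULL, NULL); (11, Bolt, 9); (11, Lens, 9); (11, NULL, 5); (13, NULL, 5); (14, Bolt, 9); (14, Lens, 9); (25, Bolt, 9); (25, Lens, 9); (39, NULL, NULL); (49, NULL, 5); (NULL, Frame, 4); (NULL, Gear, 7); (NULL, Gizmo, 1); (NULL, Motor, 4); (NULL, Sensor, 8); (NULL, Widget, 2)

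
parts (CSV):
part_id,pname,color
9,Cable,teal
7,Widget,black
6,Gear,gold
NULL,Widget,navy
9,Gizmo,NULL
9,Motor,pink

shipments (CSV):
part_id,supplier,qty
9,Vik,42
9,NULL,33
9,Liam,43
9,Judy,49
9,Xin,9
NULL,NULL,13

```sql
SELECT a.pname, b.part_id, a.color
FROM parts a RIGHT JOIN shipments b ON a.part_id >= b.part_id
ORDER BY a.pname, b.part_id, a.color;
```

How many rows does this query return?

RIGHT JOIN keeps every row from `shipments`; unmatched rows get NULL for `parts`'s columns.
Matching on a.part_id >= b.part_id. A NULL in a compared column never satisfies the condition.
Matched pairs: 15; unmatched b rows kept: 1.
Total: 15 matched + 1 padded = 16 rows.

16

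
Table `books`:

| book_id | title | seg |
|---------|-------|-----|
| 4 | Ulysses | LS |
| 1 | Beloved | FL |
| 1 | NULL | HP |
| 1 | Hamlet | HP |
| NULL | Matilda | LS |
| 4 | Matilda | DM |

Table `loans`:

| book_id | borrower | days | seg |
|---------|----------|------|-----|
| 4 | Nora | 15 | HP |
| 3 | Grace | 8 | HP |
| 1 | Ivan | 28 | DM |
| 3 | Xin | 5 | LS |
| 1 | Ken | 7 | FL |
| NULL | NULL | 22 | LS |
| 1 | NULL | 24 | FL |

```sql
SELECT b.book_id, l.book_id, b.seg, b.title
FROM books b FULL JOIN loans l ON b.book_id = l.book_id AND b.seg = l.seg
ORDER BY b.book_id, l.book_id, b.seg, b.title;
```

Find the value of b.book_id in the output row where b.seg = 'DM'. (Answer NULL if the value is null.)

4

FULL OUTER JOIN keeps every row from both sides; unmatched rows get NULL for the other side's columns.
Matching on b.book_id = l.book_id AND b.seg = l.seg. A NULL in a compared column never satisfies the condition.
- b[0] book_id=4, seg=LS → no match; kept with NULLs on the l side.
- b[1] book_id=1, seg=FL → 2 match(es) in l → 2 row(s).
- b[2] book_id=1, seg=HP → no match; kept with NULLs on the l side.
- b[3] book_id=1, seg=HP → no match; kept with NULLs on the l side.
- b[4] book_id=NULL, seg=LS → no match; kept with NULLs on the l side.
- b[5] book_id=4, seg=DM → no match; kept with NULLs on the l side.
- 5 row(s) from l found no b partner → padded with NULL.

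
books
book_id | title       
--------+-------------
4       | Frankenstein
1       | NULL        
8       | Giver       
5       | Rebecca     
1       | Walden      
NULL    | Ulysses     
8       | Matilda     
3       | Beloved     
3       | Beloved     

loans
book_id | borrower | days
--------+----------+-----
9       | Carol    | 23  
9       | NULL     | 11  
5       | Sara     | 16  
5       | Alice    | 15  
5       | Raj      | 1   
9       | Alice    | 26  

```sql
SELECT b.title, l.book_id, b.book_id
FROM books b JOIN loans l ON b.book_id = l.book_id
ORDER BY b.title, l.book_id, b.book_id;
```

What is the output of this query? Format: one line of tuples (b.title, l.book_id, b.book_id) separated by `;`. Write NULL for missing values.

(Rebecca, 5, 5); (Rebecca, 5, 5); (Rebecca, 5, 5)

INNER JOIN keeps only pairs where the ON condition holds.
Matching on b.book_id = l.book_id. A NULL in a compared column never satisfies the condition.
Matched pairs: 3.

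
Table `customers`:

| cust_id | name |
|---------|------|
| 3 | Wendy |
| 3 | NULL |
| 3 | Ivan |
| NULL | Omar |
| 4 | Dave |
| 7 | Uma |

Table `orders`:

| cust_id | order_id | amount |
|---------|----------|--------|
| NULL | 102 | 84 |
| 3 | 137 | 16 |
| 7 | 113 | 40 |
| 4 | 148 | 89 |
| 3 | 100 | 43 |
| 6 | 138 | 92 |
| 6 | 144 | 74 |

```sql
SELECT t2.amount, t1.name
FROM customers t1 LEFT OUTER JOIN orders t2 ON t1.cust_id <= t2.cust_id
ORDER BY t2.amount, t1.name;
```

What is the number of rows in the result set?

24

LEFT JOIN keeps every row from `customers`; unmatched rows get NULL for `orders`'s columns.
Matching on t1.cust_id <= t2.cust_id. A NULL in a compared column never satisfies the condition.
- t1 (cust_id=3) pairs with 6 row(s) of t2.
- t1 (cust_id=3) pairs with 6 row(s) of t2.
- t1 (cust_id=3) pairs with 6 row(s) of t2.
- t1 (cust_id=NULL) has no partner → padded with NULL.
- t1 (cust_id=4) pairs with 4 row(s) of t2.
- t1 (cust_id=7) pairs with 1 row(s) of t2.
Total: 23 matched + 1 padded = 24 rows.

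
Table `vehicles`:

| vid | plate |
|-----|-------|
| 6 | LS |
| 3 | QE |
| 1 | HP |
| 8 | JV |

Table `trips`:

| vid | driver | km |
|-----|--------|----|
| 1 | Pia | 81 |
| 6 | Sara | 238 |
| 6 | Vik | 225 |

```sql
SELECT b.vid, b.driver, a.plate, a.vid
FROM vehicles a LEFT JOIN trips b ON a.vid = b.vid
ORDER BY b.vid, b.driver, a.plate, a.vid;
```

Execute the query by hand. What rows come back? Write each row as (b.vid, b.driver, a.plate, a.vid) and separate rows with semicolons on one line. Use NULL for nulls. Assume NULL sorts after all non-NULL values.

(1, Pia, HP, 1); (6, Sara, LS, 6); (6, Vik, LS, 6); (NULL, NULL, JV, 8); (NULL, NULL, QE, 3)

LEFT JOIN keeps every row from `vehicles`; unmatched rows get NULL for `trips`'s columns.
Matching on a.vid = b.vid.
- a[0] vid=6 → 2 match(es) in b → 2 row(s).
- a[1] vid=3 → no match; kept with NULLs on the b side.
- a[2] vid=1 → 1 match(es) in b → 1 row(s).
- a[3] vid=8 → no match; kept with NULLs on the b side.
After projecting and ordering:
b.vid | b.driver | a.plate | a.vid
1 | Pia | HP | 1
6 | Sara | LS | 6
6 | Vik | LS | 6
NULL | NULL | JV | 8
NULL | NULL | QE | 3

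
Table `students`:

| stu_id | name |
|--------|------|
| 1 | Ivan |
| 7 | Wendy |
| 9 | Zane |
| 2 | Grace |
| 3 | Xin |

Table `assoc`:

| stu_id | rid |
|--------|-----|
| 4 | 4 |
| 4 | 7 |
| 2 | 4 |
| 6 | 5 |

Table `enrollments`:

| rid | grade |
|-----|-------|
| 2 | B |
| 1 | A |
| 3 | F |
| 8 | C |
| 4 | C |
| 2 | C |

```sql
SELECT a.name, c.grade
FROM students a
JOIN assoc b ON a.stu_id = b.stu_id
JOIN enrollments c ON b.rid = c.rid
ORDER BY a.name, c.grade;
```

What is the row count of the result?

1

Joins associate left-to-right: students INNER JOIN assoc on stu_id gives 1 intermediate row(s).
Then INNER JOIN `enrollments c` on rid: keep only rows whose b.rid appears in c.
Result: 1 row(s).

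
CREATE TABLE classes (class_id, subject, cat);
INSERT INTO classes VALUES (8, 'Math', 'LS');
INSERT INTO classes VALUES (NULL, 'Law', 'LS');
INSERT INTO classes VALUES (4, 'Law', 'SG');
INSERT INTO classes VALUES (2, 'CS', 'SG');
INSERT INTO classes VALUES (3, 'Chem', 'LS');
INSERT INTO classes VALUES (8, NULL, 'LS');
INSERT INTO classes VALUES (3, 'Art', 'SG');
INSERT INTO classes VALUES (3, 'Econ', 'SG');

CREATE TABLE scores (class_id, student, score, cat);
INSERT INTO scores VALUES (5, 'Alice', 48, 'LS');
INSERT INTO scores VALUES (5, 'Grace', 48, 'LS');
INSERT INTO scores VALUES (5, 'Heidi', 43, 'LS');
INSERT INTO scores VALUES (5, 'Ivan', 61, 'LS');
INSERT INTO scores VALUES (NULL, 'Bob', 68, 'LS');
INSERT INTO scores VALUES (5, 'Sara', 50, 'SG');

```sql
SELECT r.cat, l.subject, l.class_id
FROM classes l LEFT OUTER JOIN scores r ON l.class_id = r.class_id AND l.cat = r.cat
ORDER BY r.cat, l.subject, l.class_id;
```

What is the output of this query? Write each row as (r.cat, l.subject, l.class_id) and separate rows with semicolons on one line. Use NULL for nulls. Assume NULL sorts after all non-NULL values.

(NULL, Art, 3); (NULL, CS, 2); (NULL, Chem, 3); (NULL, Econ, 3); (NULL, Law, 4); (NULL, Law, NULL); (NULL, Math, 8); (NULL, NULL, 8)

LEFT JOIN keeps every row from `classes`; unmatched rows get NULL for `scores`'s columns.
Matching on l.class_id = r.class_id AND l.cat = r.cat. A NULL in a compared column never satisfies the condition.
- class_id=8, cat=LS: no r row matches, row kept with r columns NULL.
- class_id=NULL, cat=LS: no r row matches, row kept with r columns NULL.
- class_id=4, cat=SG: no r row matches, row kept with r columns NULL.
- class_id=2, cat=SG: no r row matches, row kept with r columns NULL.
- class_id=3, cat=LS: no r row matches, row kept with r columns NULL.
- class_id=8, cat=LS: no r row matches, row kept with r columns NULL.
- class_id=3, cat=SG: no r row matches, row kept with r columns NULL.
- class_id=3, cat=SG: no r row matches, row kept with r columns NULL.
After projecting and ordering:
r.cat | l.subject | l.class_id
NULL | Art | 3
NULL | CS | 2
NULL | Chem | 3
NULL | Econ | 3
NULL | Law | 4
NULL | Law | NULL
NULL | Math | 8
NULL | NULL | 8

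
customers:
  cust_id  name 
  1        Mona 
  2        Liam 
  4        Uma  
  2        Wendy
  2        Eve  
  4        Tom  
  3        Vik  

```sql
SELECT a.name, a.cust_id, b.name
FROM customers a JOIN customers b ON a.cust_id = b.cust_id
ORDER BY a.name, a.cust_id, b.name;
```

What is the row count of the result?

15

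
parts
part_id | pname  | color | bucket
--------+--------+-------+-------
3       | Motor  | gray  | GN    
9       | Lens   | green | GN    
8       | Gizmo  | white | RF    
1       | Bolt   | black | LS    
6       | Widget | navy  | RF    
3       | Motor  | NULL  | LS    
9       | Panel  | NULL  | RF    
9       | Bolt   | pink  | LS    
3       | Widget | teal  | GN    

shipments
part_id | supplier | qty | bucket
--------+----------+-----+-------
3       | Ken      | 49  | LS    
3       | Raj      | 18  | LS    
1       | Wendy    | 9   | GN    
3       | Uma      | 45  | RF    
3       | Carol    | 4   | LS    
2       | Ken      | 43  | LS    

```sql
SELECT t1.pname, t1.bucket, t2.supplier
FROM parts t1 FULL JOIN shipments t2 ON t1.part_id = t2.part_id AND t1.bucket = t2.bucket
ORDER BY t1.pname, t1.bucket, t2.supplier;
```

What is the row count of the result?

FULL OUTER JOIN keeps every row from both sides; unmatched rows get NULL for the other side's columns.
Matching on t1.part_id = t2.part_id AND t1.bucket = t2.bucket.
- t1[0] part_id=3, bucket=GN → no match; kept with NULLs on the t2 side.
- t1[1] part_id=9, bucket=GN → no match; kept with NULLs on the t2 side.
- t1[2] part_id=8, bucket=RF → no match; kept with NULLs on the t2 side.
- t1[3] part_id=1, bucket=LS → no match; kept with NULLs on the t2 side.
- t1[4] part_id=6, bucket=RF → no match; kept with NULLs on the t2 side.
- t1[5] part_id=3, bucket=LS → 3 match(es) in t2 → 3 row(s).
- t1[6] part_id=9, bucket=RF → no match; kept with NULLs on the t2 side.
- t1[7] part_id=9, bucket=LS → no match; kept with NULLs on the t2 side.
- t1[8] part_id=3, bucket=GN → no match; kept with NULLs on the t2 side.
- 3 row(s) from t2 found no t1 partner → padded with NULL.
Total: 3 matched + 11 padded = 14 rows.

14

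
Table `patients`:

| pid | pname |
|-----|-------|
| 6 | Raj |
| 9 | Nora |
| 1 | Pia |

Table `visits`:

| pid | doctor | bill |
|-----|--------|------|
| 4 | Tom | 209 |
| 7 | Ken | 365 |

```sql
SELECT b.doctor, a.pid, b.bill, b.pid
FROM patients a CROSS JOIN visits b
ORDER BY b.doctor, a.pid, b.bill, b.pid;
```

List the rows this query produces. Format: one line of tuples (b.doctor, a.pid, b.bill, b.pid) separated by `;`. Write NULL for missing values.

CROSS JOIN pairs every row of `patients` with every row of `visits`: 3 × 2 = 6 rows.
After projecting and ordering:
b.doctor | a.pid | b.bill | b.pid
Ken | 1 | 365 | 7
Ken | 6 | 365 | 7
Ken | 9 | 365 | 7
Tom | 1 | 209 | 4
Tom | 6 | 209 | 4
Tom | 9 | 209 | 4

(Ken, 1, 365, 7); (Ken, 6, 365, 7); (Ken, 9, 365, 7); (Tom, 1, 209, 4); (Tom, 6, 209, 4); (Tom, 9, 209, 4)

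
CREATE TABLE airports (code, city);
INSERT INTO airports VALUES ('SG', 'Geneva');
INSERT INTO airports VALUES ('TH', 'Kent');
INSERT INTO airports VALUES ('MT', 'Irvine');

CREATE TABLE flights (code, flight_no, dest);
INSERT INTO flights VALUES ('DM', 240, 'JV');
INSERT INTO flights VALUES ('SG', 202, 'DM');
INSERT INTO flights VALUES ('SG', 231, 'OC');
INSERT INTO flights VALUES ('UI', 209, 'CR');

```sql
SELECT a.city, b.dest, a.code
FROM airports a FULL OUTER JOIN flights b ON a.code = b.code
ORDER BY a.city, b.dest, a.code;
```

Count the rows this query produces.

6

FULL OUTER JOIN keeps every row from both sides; unmatched rows get NULL for the other side's columns.
Matching on a.code = b.code.
Matched pairs: 2; unmatched a rows kept: 2; unmatched b rows kept: 2.
Total: 2 matched + 4 padded = 6 rows.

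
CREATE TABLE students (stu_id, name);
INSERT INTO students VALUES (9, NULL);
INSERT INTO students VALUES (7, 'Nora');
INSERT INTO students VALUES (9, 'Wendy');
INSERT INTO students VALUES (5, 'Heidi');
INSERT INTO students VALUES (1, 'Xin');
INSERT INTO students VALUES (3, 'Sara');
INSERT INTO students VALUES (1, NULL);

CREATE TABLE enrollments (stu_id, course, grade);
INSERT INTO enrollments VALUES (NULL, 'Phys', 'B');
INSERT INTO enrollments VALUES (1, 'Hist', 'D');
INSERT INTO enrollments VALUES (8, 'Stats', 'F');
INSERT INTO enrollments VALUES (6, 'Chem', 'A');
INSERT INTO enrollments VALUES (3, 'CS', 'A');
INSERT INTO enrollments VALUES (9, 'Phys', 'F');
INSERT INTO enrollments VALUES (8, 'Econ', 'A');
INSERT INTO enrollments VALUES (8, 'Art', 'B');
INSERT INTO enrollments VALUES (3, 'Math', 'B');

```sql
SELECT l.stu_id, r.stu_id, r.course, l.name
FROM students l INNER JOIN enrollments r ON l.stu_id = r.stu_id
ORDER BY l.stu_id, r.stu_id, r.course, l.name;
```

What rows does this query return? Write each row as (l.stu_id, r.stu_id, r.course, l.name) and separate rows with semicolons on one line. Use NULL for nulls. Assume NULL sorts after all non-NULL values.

INNER JOIN keeps only pairs where the ON condition holds.
Matching on l.stu_id = r.stu_id. A NULL in a compared column never satisfies the condition.
Matched pairs: 6.

(1, 1, Hist, Xin); (1, 1, Hist, NULL); (3, 3, CS, Sara); (3, 3, Math, Sara); (9, 9, Phys, Wendy); (9, 9, Phys, NULL)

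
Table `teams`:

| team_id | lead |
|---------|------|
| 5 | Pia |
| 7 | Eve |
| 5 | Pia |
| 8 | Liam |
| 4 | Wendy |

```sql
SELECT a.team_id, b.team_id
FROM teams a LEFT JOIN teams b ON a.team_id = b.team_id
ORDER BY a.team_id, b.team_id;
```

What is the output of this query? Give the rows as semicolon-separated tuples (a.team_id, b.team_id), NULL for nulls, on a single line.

(4, 4); (5, 5); (5, 5); (5, 5); (5, 5); (7, 7); (8, 8)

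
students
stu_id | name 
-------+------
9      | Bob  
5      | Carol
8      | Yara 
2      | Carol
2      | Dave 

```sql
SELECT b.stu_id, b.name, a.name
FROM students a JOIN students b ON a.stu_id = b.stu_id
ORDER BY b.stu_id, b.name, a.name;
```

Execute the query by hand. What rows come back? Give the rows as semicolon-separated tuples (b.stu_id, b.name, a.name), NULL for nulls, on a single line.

(2, Carol, Carol); (2, Carol, Dave); (2, Dave, Carol); (2, Dave, Dave); (5, Carol, Carol); (8, Yara, Yara); (9, Bob, Bob)

INNER JOIN keeps only pairs where the ON condition holds.
Matching on a.stu_id = b.stu_id.
- stu_id=9: 1 matching b row(s), so 1 row(s) emitted.
- stu_id=5: 1 matching b row(s), so 1 row(s) emitted.
- stu_id=8: 1 matching b row(s), so 1 row(s) emitted.
- stu_id=2: 2 matching b row(s), so 2 row(s) emitted.
- stu_id=2: 2 matching b row(s), so 2 row(s) emitted.
After projecting and ordering:
b.stu_id | b.name | a.name
2 | Carol | Carol
2 | Carol | Dave
2 | Dave | Carol
2 | Dave | Dave
5 | Carol | Carol
8 | Yara | Yara
9 | Bob | Bob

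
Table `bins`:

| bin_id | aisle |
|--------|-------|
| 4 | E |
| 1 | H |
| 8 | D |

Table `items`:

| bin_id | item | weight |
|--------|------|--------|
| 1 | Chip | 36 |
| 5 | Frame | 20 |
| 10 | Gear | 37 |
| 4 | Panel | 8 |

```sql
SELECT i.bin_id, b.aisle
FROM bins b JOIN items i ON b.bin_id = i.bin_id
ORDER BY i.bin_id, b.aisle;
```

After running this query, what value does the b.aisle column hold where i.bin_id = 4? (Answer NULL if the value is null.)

INNER JOIN keeps only pairs where the ON condition holds.
Matching on b.bin_id = i.bin_id.
- bin_id=4: 1 matching i row(s), so 1 row(s) emitted.
- bin_id=1: 1 matching i row(s), so 1 row(s) emitted.
- bin_id=8: no matching i row, dropped.

E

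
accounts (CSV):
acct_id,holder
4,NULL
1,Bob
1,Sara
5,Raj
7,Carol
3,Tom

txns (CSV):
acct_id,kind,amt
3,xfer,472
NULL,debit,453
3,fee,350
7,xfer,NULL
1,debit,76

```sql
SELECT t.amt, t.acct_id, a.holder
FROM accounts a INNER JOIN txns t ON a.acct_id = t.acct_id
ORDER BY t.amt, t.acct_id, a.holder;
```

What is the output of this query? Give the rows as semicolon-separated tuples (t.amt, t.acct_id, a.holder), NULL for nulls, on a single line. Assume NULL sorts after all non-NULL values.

INNER JOIN keeps only pairs where the ON condition holds.
Matching on a.acct_id = t.acct_id. A NULL in a compared column never satisfies the condition.
Matched pairs: 5.

(76, 1, Bob); (76, 1, Sara); (350, 3, Tom); (472, 3, Tom); (NULL, 7, Carol)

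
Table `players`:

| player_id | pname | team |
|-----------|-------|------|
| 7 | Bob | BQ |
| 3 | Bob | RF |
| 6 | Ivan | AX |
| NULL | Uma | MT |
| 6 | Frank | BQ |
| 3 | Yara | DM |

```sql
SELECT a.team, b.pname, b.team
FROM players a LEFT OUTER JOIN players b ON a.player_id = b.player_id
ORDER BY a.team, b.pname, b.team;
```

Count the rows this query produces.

10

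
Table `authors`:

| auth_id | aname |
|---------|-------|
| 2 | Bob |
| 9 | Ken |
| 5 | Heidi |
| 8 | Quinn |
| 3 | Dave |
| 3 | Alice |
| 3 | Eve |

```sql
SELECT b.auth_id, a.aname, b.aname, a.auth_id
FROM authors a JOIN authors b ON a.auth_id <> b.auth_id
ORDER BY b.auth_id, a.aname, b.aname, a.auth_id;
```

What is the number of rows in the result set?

36

INNER JOIN keeps only pairs where the ON condition holds.
Matching on a.auth_id <> b.auth_id.
Matched pairs: 36.
Total: 36 rows.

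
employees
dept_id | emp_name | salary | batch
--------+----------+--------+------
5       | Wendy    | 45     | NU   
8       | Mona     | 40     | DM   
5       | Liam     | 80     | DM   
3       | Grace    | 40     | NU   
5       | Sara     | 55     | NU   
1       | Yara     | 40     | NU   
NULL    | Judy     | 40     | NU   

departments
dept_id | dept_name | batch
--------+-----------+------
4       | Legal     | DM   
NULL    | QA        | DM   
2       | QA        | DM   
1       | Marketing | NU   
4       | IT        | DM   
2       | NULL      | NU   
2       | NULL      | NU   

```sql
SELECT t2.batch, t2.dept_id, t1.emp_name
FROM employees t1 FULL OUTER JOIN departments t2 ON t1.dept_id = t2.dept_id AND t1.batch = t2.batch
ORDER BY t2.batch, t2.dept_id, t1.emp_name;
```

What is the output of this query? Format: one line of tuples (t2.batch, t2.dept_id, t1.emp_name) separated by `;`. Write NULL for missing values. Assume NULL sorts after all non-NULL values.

(DM, 2, NULL); (DM, 4, NULL); (DM, 4, NULL); (DM, NULL, NULL); (NU, 1, Yara); (NU, 2, NULL); (NU, 2, NULL); (NULL, NULL, Grace); (NULL, NULL, Judy); (NULL, NULL, Liam); (NULL, NULL, Mona); (NULL, NULL, Sara); (NULL, NULL, Wendy)

FULL OUTER JOIN keeps every row from both sides; unmatched rows get NULL for the other side's columns.
Matching on t1.dept_id = t2.dept_id AND t1.batch = t2.batch. A NULL in a compared column never satisfies the condition.
- t1 row (dept_id=5, batch=NU): no match → kept, t2 columns NULL.
- t1 row (dept_id=8, batch=DM): no match → kept, t2 columns NULL.
- t1 row (dept_id=5, batch=DM): no match → kept, t2 columns NULL.
- t1 row (dept_id=3, batch=NU): no match → kept, t2 columns NULL.
- t1 row (dept_id=5, batch=NU): no match → kept, t2 columns NULL.
- t1 row (dept_id=1, batch=NU): matches 1 t2 row(s) → 1 output row(s).
- t1 row (dept_id=NULL, batch=NU): no match → kept, t2 columns NULL.
- 6 t2 row(s) had no t1 match → kept, t1 columns NULL.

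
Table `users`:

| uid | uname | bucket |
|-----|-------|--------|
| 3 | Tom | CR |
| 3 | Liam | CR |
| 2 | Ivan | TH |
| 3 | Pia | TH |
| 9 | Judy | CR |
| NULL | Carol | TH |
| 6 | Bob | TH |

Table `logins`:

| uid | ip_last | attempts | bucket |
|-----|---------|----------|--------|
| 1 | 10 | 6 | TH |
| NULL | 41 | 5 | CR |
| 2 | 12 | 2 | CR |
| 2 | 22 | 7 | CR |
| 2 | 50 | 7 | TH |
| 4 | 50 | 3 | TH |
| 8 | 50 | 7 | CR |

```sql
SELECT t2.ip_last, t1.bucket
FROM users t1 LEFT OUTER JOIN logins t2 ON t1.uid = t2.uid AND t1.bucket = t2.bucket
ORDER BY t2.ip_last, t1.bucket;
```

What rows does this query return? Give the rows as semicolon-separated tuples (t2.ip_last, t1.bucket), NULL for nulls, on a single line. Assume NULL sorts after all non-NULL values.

LEFT JOIN keeps every row from `users`; unmatched rows get NULL for `logins`'s columns.
Matching on t1.uid = t2.uid AND t1.bucket = t2.bucket. A NULL in a compared column never satisfies the condition.
- t1 row (uid=3, bucket=CR): no match → kept, t2 columns NULL.
- t1 row (uid=3, bucket=CR): no match → kept, t2 columns NULL.
- t1 row (uid=2, bucket=TH): matches 1 t2 row(s) → 1 output row(s).
- t1 row (uid=3, bucket=TH): no match → kept, t2 columns NULL.
- t1 row (uid=9, bucket=CR): no match → kept, t2 columns NULL.
- t1 row (uid=NULL, bucket=TH): no match → kept, t2 columns NULL.
- t1 row (uid=6, bucket=TH): no match → kept, t2 columns NULL.
After projecting and ordering:
t2.ip_last | t1.bucket
50 | TH
NULL | CR
NULL | CR
NULL | CR
NULL | TH
NULL | TH
NULL | TH

(50, TH); (NULL, CR); (NULL, CR); (NULL, CR); (NULL, TH); (NULL, TH); (NULL, TH)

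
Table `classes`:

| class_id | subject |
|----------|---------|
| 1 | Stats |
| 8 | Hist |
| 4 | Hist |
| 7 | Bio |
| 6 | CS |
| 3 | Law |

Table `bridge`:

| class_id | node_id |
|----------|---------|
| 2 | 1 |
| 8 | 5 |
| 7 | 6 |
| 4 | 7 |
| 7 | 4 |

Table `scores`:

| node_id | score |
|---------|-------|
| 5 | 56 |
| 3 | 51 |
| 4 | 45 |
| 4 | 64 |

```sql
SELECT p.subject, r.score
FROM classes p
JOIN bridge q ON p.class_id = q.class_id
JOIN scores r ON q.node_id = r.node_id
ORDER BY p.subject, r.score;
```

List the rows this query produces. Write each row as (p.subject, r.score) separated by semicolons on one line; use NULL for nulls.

(Bio, 45); (Bio, 64); (Hist, 56)

Joins associate left-to-right: classes INNER JOIN bridge on class_id gives 4 intermediate row(s).
Then INNER JOIN `scores r` on node_id: keep only rows whose q.node_id appears in r.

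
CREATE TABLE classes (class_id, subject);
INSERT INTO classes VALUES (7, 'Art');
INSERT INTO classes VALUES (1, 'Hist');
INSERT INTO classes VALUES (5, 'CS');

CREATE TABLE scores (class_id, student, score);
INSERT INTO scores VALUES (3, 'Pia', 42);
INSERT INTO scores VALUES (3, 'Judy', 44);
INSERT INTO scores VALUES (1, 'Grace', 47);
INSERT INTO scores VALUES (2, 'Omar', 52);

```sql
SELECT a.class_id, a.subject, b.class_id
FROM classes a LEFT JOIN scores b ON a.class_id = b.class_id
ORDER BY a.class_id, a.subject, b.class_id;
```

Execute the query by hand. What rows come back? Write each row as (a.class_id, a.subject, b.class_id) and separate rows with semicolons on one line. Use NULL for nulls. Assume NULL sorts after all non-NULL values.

(1, Hist, 1); (5, CS, NULL); (7, Art, NULL)

LEFT JOIN keeps every row from `classes`; unmatched rows get NULL for `scores`'s columns.
Matching on a.class_id = b.class_id.
- a (class_id=7) has no partner → padded with NULL.
- a (class_id=1) pairs with 1 row(s) of b.
- a (class_id=5) has no partner → padded with NULL.
After projecting and ordering:
a.class_id | a.subject | b.class_id
1 | Hist | 1
5 | CS | NULL
7 | Art | NULL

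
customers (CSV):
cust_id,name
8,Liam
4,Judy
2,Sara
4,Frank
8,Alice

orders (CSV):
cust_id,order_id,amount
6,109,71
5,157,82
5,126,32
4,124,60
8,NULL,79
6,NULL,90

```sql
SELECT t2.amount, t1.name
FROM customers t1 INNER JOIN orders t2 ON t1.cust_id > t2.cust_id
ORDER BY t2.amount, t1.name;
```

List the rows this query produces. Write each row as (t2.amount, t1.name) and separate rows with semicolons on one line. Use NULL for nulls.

(32, Alice); (32, Liam); (60, Alice); (60, Liam); (71, Alice); (71, Liam); (82, Alice); (82, Liam); (90, Alice); (90, Liam)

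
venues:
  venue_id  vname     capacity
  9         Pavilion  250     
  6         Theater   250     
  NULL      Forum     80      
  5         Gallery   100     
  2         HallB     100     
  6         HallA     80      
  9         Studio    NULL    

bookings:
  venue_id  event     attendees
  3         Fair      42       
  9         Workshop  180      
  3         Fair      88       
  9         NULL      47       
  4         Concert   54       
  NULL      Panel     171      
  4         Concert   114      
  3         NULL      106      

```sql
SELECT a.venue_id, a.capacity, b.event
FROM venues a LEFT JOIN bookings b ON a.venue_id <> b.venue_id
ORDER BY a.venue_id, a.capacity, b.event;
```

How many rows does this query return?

39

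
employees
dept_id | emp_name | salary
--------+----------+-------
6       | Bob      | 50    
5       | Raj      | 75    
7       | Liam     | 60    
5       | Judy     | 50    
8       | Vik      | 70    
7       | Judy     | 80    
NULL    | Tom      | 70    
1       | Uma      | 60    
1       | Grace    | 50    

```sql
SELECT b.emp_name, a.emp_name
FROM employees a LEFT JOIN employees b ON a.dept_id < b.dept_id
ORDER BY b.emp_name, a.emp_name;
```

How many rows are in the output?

27

LEFT JOIN keeps every row from `employees a`; unmatched rows get NULL for `employees b`'s columns.
Matching on a.dept_id < b.dept_id. A NULL in a compared column never satisfies the condition.
- a row (dept_id=6): matches 3 b row(s) → 3 output row(s).
- a row (dept_id=5): matches 4 b row(s) → 4 output row(s).
- a row (dept_id=7): matches 1 b row(s) → 1 output row(s).
- a row (dept_id=5): matches 4 b row(s) → 4 output row(s).
- a row (dept_id=8): no match → kept, b columns NULL.
- a row (dept_id=7): matches 1 b row(s) → 1 output row(s).
- a row (dept_id=NULL): no match → kept, b columns NULL.
- a row (dept_id=1): matches 6 b row(s) → 6 output row(s).
- a row (dept_id=1): matches 6 b row(s) → 6 output row(s).
Total: 25 matched + 2 padded = 27 rows.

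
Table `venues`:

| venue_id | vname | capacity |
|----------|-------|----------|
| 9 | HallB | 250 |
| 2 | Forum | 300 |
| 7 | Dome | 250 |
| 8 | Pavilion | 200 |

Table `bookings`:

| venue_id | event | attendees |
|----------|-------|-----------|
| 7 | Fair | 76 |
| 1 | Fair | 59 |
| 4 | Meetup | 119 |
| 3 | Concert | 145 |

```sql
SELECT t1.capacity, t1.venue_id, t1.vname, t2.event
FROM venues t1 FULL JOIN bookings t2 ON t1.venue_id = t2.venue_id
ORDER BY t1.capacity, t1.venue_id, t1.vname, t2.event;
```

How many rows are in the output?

7

FULL OUTER JOIN keeps every row from both sides; unmatched rows get NULL for the other side's columns.
Matching on t1.venue_id = t2.venue_id.
Matched pairs: 1; unmatched t1 rows kept: 3; unmatched t2 rows kept: 3.
Total: 1 matched + 6 padded = 7 rows.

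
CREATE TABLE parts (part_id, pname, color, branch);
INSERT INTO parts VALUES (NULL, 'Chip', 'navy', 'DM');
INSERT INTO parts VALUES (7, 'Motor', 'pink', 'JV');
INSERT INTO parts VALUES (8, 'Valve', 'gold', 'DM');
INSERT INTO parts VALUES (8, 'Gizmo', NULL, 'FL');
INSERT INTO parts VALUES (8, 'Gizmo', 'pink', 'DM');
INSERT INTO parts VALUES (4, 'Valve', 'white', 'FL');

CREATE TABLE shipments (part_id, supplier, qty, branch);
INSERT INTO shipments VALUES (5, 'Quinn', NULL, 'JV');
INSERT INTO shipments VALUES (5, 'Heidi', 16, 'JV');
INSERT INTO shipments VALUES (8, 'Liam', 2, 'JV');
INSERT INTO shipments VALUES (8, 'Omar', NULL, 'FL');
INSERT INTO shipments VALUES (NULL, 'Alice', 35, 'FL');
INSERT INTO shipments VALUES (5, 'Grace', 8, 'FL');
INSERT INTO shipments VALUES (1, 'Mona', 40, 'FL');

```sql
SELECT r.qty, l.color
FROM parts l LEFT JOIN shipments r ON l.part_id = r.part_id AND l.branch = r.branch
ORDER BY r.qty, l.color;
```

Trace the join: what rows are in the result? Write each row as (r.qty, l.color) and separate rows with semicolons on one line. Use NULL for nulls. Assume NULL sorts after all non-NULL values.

LEFT JOIN keeps every row from `parts`; unmatched rows get NULL for `shipments`'s columns.
Matching on l.part_id = r.part_id AND l.branch = r.branch. A NULL in a compared column never satisfies the condition.
- part_id=NULL, branch=DM: no r row matches, row kept with r columns NULL.
- part_id=7, branch=JV: no r row matches, row kept with r columns NULL.
- part_id=8, branch=DM: no r row matches, row kept with r columns NULL.
- part_id=8, branch=FL: 1 matching r row(s), so 1 row(s) emitted.
- part_id=8, branch=DM: no r row matches, row kept with r columns NULL.
- part_id=4, branch=FL: no r row matches, row kept with r columns NULL.
After projecting and ordering:
r.qty | l.color
NULL | gold
NULL | navy
NULL | pink
NULL | pink
NULL | white
NULL | NULL

(NULL, gold); (NULL, navy); (NULL, pink); (NULL, pink); (NULL, white); (NULL, NULL)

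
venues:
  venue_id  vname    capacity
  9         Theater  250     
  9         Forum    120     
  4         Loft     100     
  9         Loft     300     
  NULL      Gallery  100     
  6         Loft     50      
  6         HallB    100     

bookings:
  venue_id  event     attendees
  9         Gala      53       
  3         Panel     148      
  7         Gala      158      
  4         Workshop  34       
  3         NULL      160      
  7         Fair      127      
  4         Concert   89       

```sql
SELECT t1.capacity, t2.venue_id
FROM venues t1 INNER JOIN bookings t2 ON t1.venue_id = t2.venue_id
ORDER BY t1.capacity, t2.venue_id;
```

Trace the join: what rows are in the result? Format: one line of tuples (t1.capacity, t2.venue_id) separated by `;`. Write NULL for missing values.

(100, 4); (100, 4); (120, 9); (250, 9); (300, 9)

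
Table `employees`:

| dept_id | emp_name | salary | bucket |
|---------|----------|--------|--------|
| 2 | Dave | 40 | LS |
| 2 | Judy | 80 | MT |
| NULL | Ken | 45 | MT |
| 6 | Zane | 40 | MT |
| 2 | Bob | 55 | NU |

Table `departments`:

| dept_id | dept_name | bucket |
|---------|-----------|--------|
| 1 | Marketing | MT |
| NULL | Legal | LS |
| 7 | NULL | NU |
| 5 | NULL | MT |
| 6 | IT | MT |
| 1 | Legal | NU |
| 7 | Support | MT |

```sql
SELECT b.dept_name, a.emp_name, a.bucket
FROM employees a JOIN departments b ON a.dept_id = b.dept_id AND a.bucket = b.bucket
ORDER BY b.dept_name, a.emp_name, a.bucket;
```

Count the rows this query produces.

INNER JOIN keeps only pairs where the ON condition holds.
Matching on a.dept_id = b.dept_id AND a.bucket = b.bucket. A NULL in a compared column never satisfies the condition.
- a (dept_id=2, bucket=LS) has no partner → excluded.
- a (dept_id=2, bucket=MT) has no partner → excluded.
- a (dept_id=NULL, bucket=MT) has no partner → excluded.
- a (dept_id=6, bucket=MT) pairs with 1 row(s) of b.
- a (dept_id=2, bucket=NU) has no partner → excluded.
Total: 1 rows.

1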